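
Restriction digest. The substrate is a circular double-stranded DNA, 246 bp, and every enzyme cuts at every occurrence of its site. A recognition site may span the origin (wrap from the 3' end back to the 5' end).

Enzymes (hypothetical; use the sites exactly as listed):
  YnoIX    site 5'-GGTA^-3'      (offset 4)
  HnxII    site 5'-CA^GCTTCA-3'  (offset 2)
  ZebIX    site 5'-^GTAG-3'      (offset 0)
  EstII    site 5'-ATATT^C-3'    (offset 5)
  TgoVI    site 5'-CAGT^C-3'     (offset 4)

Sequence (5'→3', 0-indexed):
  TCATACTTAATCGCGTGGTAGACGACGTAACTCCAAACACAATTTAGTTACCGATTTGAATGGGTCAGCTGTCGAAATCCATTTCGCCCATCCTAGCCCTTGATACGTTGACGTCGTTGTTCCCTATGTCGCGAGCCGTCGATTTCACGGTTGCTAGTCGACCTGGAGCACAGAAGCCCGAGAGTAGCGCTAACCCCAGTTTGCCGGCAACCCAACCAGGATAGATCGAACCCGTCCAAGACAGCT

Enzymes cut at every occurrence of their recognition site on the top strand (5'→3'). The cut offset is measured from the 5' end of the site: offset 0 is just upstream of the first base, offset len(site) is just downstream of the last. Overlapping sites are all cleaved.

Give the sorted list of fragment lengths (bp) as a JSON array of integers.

Scan for sites:
  YnoIX (GGTA, off=4): starts [16] → cuts [20]
  HnxII (CAGCTTCA, off=2): starts [241] → cuts [243]
  ZebIX (GTAG, off=0): starts [17, 183] → cuts [17, 183]
  EstII (ATATTC, off=5): no sites
  TgoVI (CAGTC, off=4): no sites

All cut coordinates (distinct, sorted): [17, 20, 183, 243]

Fragment lengths:
  17→20: 3 bp
  20→183: 163 bp
  183→243: 60 bp
  243→17 (wrap): 246-243+17 = 20 bp

[3,20,60,163]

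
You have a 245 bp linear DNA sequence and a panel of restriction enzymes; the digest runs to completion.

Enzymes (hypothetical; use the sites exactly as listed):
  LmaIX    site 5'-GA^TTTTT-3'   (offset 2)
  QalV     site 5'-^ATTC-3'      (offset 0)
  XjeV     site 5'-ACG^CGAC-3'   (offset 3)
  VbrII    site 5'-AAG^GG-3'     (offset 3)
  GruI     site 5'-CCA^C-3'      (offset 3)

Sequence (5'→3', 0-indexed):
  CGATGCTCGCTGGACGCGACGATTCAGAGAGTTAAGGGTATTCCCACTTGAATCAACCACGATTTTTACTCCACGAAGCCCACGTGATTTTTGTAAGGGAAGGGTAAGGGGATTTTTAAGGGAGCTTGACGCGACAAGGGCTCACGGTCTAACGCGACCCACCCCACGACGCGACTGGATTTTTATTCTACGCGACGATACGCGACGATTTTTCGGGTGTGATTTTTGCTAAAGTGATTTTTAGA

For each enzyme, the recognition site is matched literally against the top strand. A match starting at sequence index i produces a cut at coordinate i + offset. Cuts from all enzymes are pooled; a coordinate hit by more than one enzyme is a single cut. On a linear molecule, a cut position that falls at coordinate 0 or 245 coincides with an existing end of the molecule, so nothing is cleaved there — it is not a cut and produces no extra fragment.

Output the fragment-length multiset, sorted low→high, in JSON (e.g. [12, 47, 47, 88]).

[3,3,4,5,5,5,5,5,5,6,6,7,7,7,8,8,8,8,9,10,10,11,11,13,14,15,15,16,16]

Site scan:
  LmaIX GATTTTT/2: at [60, 85, 110, 177, 206, 220, 235] ⇒ [62, 87, 112, 179, 208, 222, 237]
  QalV ATTC/0: at [21, 39, 184] ⇒ [21, 39, 184]
  XjeV ACGCGAC/3: at [13, 128, 151, 168, 189, 199] ⇒ [16, 131, 154, 171, 192, 202]
  VbrII AAGGG/3: at [33, 94, 99, 105, 117, 135] ⇒ [36, 97, 102, 108, 120, 138]
  GruI CCAC/3: at [43, 56, 70, 79, 158, 163] ⇒ [46, 59, 73, 82, 161, 166]

Pooled cuts: [16, 21, 36, 39, 46, 59, 62, 73, 82, 87, 97, 102, 108, 112, 120, 131, 138, 154, 161, 166, 171, 179, 184, 192, 202, 208, 222, 237]

Fragments:
  [0,16): 16 bp
  [16,21): 5 bp
  [21,36): 15 bp
  [36,39): 3 bp
  [39,46): 7 bp
  [46,59): 13 bp
  [59,62): 3 bp
  [62,73): 11 bp
  [73,82): 9 bp
  [82,87): 5 bp
  [87,97): 10 bp
  [97,102): 5 bp
  [102,108): 6 bp
  [108,112): 4 bp
  [112,120): 8 bp
  [120,131): 11 bp
  [131,138): 7 bp
  [138,154): 16 bp
  [154,161): 7 bp
  [161,166): 5 bp
  [166,171): 5 bp
  [171,179): 8 bp
  [179,184): 5 bp
  [184,192): 8 bp
  [192,202): 10 bp
  [202,208): 6 bp
  [208,222): 14 bp
  [222,237): 15 bp
  [237,245): 8 bp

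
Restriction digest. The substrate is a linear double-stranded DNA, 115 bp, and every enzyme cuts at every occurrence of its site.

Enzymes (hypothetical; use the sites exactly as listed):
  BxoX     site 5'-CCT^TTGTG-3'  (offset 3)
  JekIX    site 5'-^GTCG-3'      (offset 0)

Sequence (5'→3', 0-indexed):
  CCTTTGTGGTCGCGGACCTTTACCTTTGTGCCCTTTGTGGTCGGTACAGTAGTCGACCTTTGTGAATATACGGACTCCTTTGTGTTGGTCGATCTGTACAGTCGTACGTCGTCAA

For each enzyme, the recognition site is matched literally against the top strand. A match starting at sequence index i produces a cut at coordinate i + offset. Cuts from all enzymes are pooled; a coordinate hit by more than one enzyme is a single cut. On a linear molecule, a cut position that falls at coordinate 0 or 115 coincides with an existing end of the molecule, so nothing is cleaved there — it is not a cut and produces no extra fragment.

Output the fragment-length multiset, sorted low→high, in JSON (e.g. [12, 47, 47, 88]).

Scan for sites:
  BxoX (CCTTTGTG, off=3): starts [0, 22, 31, 56, 76] → cuts [3, 25, 34, 59, 79]
  JekIX (GTCG, off=0): starts [8, 39, 51, 87, 100, 107] → cuts [8, 39, 51, 87, 100, 107]

All cut coordinates (distinct, sorted): [3, 8, 25, 34, 39, 51, 59, 79, 87, 100, 107]

Fragment lengths:
  [0,3): 3 bp
  [3,8): 5 bp
  [8,25): 17 bp
  [25,34): 9 bp
  [34,39): 5 bp
  [39,51): 12 bp
  [51,59): 8 bp
  [59,79): 20 bp
  [79,87): 8 bp
  [87,100): 13 bp
  [100,107): 7 bp
  [107,115): 8 bp

[3,5,5,7,8,8,8,9,12,13,17,20]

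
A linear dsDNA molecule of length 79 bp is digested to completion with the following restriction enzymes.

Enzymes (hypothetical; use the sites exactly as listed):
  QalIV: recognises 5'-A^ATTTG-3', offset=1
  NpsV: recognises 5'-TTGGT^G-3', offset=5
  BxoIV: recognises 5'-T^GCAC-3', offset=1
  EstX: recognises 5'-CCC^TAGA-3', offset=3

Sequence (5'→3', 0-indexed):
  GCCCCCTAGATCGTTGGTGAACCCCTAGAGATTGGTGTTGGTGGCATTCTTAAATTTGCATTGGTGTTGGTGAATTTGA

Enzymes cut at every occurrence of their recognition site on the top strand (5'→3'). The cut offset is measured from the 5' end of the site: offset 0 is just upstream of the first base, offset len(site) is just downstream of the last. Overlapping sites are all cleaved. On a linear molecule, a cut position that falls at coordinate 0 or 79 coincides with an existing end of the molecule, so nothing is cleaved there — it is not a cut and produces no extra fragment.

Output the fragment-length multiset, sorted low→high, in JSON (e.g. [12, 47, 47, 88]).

[2,6,6,6,6,7,11,11,12,12]

Scan for sites:
  QalIV AATTTG/1: at [52, 72] ⇒ [53, 73]
  NpsV TTGGTG/5: at [13, 31, 37, 60, 66] ⇒ [18, 36, 42, 65, 71]
  BxoIV (TGCAC, off=1): no sites
  EstX CCCTAGA/3: at [3, 22] ⇒ [6, 25]

All cut coordinates (distinct, sorted): [6, 18, 25, 36, 42, 53, 65, 71, 73]

Fragments:
  [0,6): 6 bp
  [6,18): 12 bp
  [18,25): 7 bp
  [25,36): 11 bp
  [36,42): 6 bp
  [42,53): 11 bp
  [53,65): 12 bp
  [65,71): 6 bp
  [71,73): 2 bp
  [73,79): 6 bp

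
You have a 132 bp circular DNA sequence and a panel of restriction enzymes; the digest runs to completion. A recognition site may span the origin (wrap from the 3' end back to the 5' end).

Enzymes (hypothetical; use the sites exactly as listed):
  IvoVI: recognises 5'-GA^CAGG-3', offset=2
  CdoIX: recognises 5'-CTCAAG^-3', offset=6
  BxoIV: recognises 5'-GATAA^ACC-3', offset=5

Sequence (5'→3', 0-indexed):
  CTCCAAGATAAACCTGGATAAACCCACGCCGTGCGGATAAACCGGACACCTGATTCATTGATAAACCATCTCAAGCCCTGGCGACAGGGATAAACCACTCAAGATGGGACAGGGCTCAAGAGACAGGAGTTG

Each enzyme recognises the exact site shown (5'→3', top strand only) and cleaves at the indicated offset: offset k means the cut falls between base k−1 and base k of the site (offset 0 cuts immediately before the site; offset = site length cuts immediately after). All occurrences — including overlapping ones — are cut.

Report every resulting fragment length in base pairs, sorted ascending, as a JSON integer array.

[3,6,9,9,10,10,11,11,19,20,24]

Scan for sites:
  IvoVI (GACAGG, off=2): starts [82, 107, 121] → cuts [84, 109, 123]
  CdoIX (CTCAAG, off=6): starts [69, 97, 114] → cuts [75, 103, 120]
  BxoIV (GATAAACC, off=5): starts [6, 16, 35, 59, 88] → cuts [11, 21, 40, 64, 93]

Pooled cuts: [11, 21, 40, 64, 75, 84, 93, 103, 109, 120, 123]

Fragments:
  11→21: 10 bp
  21→40: 19 bp
  40→64: 24 bp
  64→75: 11 bp
  75→84: 9 bp
  84→93: 9 bp
  93→103: 10 bp
  103→109: 6 bp
  109→120: 11 bp
  120→123: 3 bp
  123→11 (wrap): 132-123+11 = 20 bp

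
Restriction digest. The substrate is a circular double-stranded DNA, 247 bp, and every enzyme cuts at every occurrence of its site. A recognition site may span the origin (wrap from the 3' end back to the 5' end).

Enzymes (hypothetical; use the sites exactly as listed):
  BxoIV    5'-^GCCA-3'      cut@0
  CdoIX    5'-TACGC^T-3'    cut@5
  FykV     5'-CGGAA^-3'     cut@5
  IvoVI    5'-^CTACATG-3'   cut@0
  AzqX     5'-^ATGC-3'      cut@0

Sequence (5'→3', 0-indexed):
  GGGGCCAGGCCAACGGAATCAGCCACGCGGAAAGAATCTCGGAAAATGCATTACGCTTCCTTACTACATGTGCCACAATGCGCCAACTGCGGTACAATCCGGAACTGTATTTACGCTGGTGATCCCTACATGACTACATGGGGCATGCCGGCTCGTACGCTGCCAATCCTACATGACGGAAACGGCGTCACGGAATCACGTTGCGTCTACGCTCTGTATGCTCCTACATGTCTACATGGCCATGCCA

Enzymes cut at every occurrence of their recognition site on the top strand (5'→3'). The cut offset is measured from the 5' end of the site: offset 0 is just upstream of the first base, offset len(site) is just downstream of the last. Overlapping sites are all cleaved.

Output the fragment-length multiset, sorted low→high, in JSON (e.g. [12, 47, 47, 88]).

[1,1,2,3,3,4,5,5,6,6,7,7,7,7,8,8,8,9,10,11,11,11,12,12,13,14,16,17,23]

Scan for sites:
  BxoIV GCCA/0: at [3, 8, 21, 71, 81, 161, 238, 243] ⇒ [3, 8, 21, 71, 81, 161, 238, 243]
  CdoIX TACGCT/5: at [51, 111, 155, 207] ⇒ [56, 116, 160, 212]
  FykV CGGAA/5: at [13, 27, 39, 99, 176, 190] ⇒ [18, 32, 44, 104, 181, 195]
  IvoVI CTACATG/0: at [63, 125, 133, 168, 223, 231] ⇒ [63, 125, 133, 168, 223, 231]
  AzqX ATGC/0: at [45, 77, 144, 217, 241] ⇒ [45, 77, 144, 217, 241]

Pooled cuts: [3, 8, 18, 21, 32, 44, 45, 56, 63, 71, 77, 81, 104, 116, 125, 133, 144, 160, 161, 168, 181, 195, 212, 217, 223, 231, 238, 241, 243]

Fragments:
  3→8: 5 bp
  8→18: 10 bp
  18→21: 3 bp
  21→32: 11 bp
  32→44: 12 bp
  44→45: 1 bp
  45→56: 11 bp
  56→63: 7 bp
  63→71: 8 bp
  71→77: 6 bp
  77→81: 4 bp
  81→104: 23 bp
  104→116: 12 bp
  116→125: 9 bp
  125→133: 8 bp
  133→144: 11 bp
  144→160: 16 bp
  160→161: 1 bp
  161→168: 7 bp
  168→181: 13 bp
  181→195: 14 bp
  195→212: 17 bp
  212→217: 5 bp
  217→223: 6 bp
  223→231: 8 bp
  231→238: 7 bp
  238→241: 3 bp
  241→243: 2 bp
  243→3 (wrap): 247-243+3 = 7 bp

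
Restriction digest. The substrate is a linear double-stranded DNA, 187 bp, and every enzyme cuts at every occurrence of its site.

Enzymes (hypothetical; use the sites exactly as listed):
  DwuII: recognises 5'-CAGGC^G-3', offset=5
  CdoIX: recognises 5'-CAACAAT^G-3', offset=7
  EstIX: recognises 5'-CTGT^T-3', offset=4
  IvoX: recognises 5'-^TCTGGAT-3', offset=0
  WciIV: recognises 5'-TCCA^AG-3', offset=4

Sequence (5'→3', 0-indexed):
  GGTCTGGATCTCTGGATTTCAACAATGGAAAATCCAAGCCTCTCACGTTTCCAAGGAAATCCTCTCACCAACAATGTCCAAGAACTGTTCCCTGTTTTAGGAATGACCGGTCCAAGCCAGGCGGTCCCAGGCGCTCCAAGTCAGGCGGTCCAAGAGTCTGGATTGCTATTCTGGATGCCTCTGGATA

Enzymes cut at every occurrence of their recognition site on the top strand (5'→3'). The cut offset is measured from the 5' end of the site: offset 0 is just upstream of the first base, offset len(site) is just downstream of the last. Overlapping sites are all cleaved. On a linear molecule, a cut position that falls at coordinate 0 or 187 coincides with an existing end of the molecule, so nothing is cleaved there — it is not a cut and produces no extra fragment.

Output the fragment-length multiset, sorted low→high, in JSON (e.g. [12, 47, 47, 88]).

Per-enzyme occurrences:
  DwuII CAGGCG/5: at [117, 127, 141] ⇒ [122, 132, 146]
  CdoIX CAACAATG/7: at [19, 68] ⇒ [26, 75]
  EstIX CTGTT/4: at [84, 91] ⇒ [88, 95]
  IvoX TCTGGAT/0: at [2, 10, 156, 169, 179] ⇒ [2, 10, 156, 169, 179]
  WciIV TCCAAG/4: at [32, 49, 76, 110, 134, 148] ⇒ [36, 53, 80, 114, 138, 152]

All cut coordinates (distinct, sorted): [2, 10, 26, 36, 53, 75, 80, 88, 95, 114, 122, 132, 138, 146, 152, 156, 169, 179]

Fragments:
  [0,2): 2 bp
  [2,10): 8 bp
  [10,26): 16 bp
  [26,36): 10 bp
  [36,53): 17 bp
  [53,75): 22 bp
  [75,80): 5 bp
  [80,88): 8 bp
  [88,95): 7 bp
  [95,114): 19 bp
  [114,122): 8 bp
  [122,132): 10 bp
  [132,138): 6 bp
  [138,146): 8 bp
  [146,152): 6 bp
  [152,156): 4 bp
  [156,169): 13 bp
  [169,179): 10 bp
  [179,187): 8 bp

[2,4,5,6,6,7,8,8,8,8,8,10,10,10,13,16,17,19,22]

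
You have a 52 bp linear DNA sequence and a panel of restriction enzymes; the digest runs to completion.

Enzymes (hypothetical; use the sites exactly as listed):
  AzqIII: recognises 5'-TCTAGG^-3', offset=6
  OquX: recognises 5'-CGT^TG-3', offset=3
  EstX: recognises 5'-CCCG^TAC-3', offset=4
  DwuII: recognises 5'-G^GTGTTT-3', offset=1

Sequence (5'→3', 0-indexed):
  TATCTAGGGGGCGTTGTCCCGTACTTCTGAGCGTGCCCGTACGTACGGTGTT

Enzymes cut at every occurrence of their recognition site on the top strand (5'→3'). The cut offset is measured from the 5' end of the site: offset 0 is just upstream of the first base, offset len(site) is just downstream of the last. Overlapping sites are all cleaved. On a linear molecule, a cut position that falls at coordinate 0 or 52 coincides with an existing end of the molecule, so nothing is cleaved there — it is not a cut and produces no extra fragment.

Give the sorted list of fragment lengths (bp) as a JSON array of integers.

[6,7,8,13,18]

Site scan:
  AzqIII (TCTAGG, off=6): starts [2] → cuts [8]
  OquX (CGTTG, off=3): starts [11] → cuts [14]
  EstX (CCCGTAC, off=4): starts [17, 35] → cuts [21, 39]
  DwuII (GGTGTTT, off=1): no sites

All cut coordinates (distinct, sorted): [8, 14, 21, 39]

Fragment lengths:
  [0,8): 8 bp
  [8,14): 6 bp
  [14,21): 7 bp
  [21,39): 18 bp
  [39,52): 13 bp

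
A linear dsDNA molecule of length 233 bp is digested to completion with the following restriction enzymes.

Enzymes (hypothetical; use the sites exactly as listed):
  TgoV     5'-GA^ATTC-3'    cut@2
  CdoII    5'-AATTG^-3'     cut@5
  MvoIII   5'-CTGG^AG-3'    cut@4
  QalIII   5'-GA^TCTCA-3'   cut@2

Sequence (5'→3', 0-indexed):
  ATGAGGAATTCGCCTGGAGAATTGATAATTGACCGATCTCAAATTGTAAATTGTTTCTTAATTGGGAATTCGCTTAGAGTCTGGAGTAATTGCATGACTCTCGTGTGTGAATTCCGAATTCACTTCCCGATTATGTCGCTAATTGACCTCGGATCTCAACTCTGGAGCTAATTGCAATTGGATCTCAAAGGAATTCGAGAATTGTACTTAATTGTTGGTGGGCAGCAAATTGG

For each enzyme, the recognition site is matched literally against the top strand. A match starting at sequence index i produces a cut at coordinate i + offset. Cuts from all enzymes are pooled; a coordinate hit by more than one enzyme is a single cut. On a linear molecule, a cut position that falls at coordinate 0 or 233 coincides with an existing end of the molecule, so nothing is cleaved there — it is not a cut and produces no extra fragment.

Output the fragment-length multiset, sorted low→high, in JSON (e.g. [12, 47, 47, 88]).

Site scan:
  TgoV GAATTC/2: at [5, 65, 108, 115, 190] ⇒ [7, 67, 110, 117, 192]
  CdoII AATTG/5: at [19, 26, 41, 48, 59, 87, 140, 169, 175, 199, 209, 227] ⇒ [24, 31, 46, 53, 64, 92, 145, 174, 180, 204, 214, 232]
  MvoIII CTGGAG/4: at [13, 80, 161] ⇒ [17, 84, 165]
  QalIII GATCTCA/2: at [34, 151, 180] ⇒ [36, 153, 182]

All cut coordinates (distinct, sorted): [7, 17, 24, 31, 36, 46, 53, 64, 67, 84, 92, 110, 117, 145, 153, 165, 174, 180, 182, 192, 204, 214, 232]

Fragments:
  [0,7): 7 bp
  [7,17): 10 bp
  [17,24): 7 bp
  [24,31): 7 bp
  [31,36): 5 bp
  [36,46): 10 bp
  [46,53): 7 bp
  [53,64): 11 bp
  [64,67): 3 bp
  [67,84): 17 bp
  [84,92): 8 bp
  [92,110): 18 bp
  [110,117): 7 bp
  [117,145): 28 bp
  [145,153): 8 bp
  [153,165): 12 bp
  [165,174): 9 bp
  [174,180): 6 bp
  [180,182): 2 bp
  [182,192): 10 bp
  [192,204): 12 bp
  [204,214): 10 bp
  [214,232): 18 bp
  [232,233): 1 bp

[1,2,3,5,6,7,7,7,7,7,8,8,9,10,10,10,10,11,12,12,17,18,18,28]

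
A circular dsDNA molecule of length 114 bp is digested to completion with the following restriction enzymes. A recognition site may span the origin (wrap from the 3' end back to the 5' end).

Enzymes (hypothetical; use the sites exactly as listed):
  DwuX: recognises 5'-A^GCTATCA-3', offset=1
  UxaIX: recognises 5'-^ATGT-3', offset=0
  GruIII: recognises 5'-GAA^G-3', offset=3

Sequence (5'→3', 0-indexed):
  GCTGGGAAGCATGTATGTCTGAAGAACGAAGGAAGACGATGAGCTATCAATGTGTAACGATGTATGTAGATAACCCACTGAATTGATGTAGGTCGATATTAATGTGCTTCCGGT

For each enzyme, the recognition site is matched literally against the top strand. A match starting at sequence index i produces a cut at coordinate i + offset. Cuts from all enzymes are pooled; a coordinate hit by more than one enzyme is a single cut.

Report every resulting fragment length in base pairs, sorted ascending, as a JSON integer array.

Scan for sites:
  DwuX (AGCTATCA, off=1): starts [41] → cuts [42]
  UxaIX (ATGT, off=0): starts [10, 14, 49, 59, 63, 85, 101] → cuts [10, 14, 49, 59, 63, 85, 101]
  GruIII (GAAG, off=3): starts [5, 20, 27, 31] → cuts [8, 23, 30, 34]

Pooled cuts: [8, 10, 14, 23, 30, 34, 42, 49, 59, 63, 85, 101]

Fragments:
  8→10: 2 bp
  10→14: 4 bp
  14→23: 9 bp
  23→30: 7 bp
  30→34: 4 bp
  34→42: 8 bp
  42→49: 7 bp
  49→59: 10 bp
  59→63: 4 bp
  63→85: 22 bp
  85→101: 16 bp
  101→8 (wrap): 114-101+8 = 21 bp

[2,4,4,4,7,7,8,9,10,16,21,22]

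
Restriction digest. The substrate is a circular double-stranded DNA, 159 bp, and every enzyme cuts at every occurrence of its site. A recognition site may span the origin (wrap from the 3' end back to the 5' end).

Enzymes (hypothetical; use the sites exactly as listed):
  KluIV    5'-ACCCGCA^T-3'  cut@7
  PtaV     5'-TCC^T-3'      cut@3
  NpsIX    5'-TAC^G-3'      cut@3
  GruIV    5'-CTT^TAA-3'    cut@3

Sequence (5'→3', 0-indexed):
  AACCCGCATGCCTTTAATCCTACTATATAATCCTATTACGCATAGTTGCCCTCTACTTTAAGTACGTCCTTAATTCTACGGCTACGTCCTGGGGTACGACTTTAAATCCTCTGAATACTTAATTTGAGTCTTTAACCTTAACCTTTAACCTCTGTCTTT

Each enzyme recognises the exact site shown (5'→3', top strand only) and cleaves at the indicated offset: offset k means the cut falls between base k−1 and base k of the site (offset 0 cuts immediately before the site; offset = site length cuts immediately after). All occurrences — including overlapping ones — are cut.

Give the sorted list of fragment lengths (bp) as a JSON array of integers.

Scan for sites:
  KluIV (ACCCGCAT, off=7): starts [1] → cuts [8]
  PtaV (TCCT, off=3): starts [17, 30, 66, 86, 106] → cuts [20, 33, 69, 89, 109]
  NpsIX (TACG, off=3): starts [36, 62, 76, 82, 94] → cuts [39, 65, 79, 85, 97]
  GruIV (CTTTAA, off=3): starts [11, 55, 99, 129, 142, 155] → cuts [14, 58, 102, 132, 145, 158]

All cut coordinates (distinct, sorted): [8, 14, 20, 33, 39, 58, 65, 69, 79, 85, 89, 97, 102, 109, 132, 145, 158]

Fragments:
  8→14: 6 bp
  14→20: 6 bp
  20→33: 13 bp
  33→39: 6 bp
  39→58: 19 bp
  58→65: 7 bp
  65→69: 4 bp
  69→79: 10 bp
  79→85: 6 bp
  85→89: 4 bp
  89→97: 8 bp
  97→102: 5 bp
  102→109: 7 bp
  109→132: 23 bp
  132→145: 13 bp
  145→158: 13 bp
  158→8 (wrap): 159-158+8 = 9 bp

[4,4,5,6,6,6,6,7,7,8,9,10,13,13,13,19,23]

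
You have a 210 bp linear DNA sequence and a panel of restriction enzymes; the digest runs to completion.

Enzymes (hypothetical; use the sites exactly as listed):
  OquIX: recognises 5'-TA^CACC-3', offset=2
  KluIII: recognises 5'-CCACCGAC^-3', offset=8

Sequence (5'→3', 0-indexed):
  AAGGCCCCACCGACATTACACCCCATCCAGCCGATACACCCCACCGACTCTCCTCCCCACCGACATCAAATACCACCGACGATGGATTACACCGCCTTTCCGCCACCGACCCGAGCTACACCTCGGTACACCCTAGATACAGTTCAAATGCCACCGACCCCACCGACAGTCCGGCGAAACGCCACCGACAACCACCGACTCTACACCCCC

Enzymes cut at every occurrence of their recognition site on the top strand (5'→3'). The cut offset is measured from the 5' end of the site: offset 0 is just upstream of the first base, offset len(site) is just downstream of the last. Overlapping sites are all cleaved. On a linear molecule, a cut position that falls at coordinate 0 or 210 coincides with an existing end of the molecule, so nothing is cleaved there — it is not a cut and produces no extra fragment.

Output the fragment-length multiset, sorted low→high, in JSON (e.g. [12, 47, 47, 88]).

[4,4,7,8,9,9,10,10,12,14,16,16,18,21,22,30]

Site scan:
  OquIX (TACACC, off=2): starts [16, 34, 87, 116, 126, 201] → cuts [18, 36, 89, 118, 128, 203]
  KluIII (CCACCGAC, off=8): starts [6, 40, 56, 72, 102, 150, 159, 181, 191] → cuts [14, 48, 64, 80, 110, 158, 167, 189, 199]

Pooled cuts: [14, 18, 36, 48, 64, 80, 89, 110, 118, 128, 158, 167, 189, 199, 203]

Fragments:
  [0,14): 14 bp
  [14,18): 4 bp
  [18,36): 18 bp
  [36,48): 12 bp
  [48,64): 16 bp
  [64,80): 16 bp
  [80,89): 9 bp
  [89,110): 21 bp
  [110,118): 8 bp
  [118,128): 10 bp
  [128,158): 30 bp
  [158,167): 9 bp
  [167,189): 22 bp
  [189,199): 10 bp
  [199,203): 4 bp
  [203,210): 7 bp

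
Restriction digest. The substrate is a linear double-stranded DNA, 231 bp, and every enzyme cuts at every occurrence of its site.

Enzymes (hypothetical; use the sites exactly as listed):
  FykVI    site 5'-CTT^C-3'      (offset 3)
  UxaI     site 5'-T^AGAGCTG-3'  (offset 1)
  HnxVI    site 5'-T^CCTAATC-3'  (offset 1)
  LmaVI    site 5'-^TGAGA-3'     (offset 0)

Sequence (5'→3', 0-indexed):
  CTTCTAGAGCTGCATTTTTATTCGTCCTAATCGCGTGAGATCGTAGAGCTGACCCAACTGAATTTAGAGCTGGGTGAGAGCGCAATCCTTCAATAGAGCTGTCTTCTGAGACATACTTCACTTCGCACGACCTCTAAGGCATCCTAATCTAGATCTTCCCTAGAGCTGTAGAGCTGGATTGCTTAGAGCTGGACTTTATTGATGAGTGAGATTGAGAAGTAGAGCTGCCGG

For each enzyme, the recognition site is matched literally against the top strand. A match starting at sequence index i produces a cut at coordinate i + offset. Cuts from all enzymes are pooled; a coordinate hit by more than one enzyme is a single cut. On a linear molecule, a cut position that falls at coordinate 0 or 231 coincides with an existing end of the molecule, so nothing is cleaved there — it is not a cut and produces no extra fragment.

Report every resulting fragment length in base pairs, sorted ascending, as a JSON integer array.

Scan for sites:
  FykVI CTTC/3: at [0, 87, 102, 115, 120, 154] ⇒ [3, 90, 105, 118, 123, 157]
  UxaI TAGAGCTG/1: at [4, 43, 64, 93, 160, 168, 183, 219] ⇒ [5, 44, 65, 94, 161, 169, 184, 220]
  HnxVI TCCTAATC/1: at [24, 141] ⇒ [25, 142]
  LmaVI TGAGA/0: at [35, 74, 106, 206, 212] ⇒ [35, 74, 106, 206, 212]

Pooled cuts: [3, 5, 25, 35, 44, 65, 74, 90, 94, 105, 106, 118, 123, 142, 157, 161, 169, 184, 206, 212, 220]

Fragments:
  [0,3): 3 bp
  [3,5): 2 bp
  [5,25): 20 bp
  [25,35): 10 bp
  [35,44): 9 bp
  [44,65): 21 bp
  [65,74): 9 bp
  [74,90): 16 bp
  [90,94): 4 bp
  [94,105): 11 bp
  [105,106): 1 bp
  [106,118): 12 bp
  [118,123): 5 bp
  [123,142): 19 bp
  [142,157): 15 bp
  [157,161): 4 bp
  [161,169): 8 bp
  [169,184): 15 bp
  [184,206): 22 bp
  [206,212): 6 bp
  [212,220): 8 bp
  [220,231): 11 bp

[1,2,3,4,4,5,6,8,8,9,9,10,11,11,12,15,15,16,19,20,21,22]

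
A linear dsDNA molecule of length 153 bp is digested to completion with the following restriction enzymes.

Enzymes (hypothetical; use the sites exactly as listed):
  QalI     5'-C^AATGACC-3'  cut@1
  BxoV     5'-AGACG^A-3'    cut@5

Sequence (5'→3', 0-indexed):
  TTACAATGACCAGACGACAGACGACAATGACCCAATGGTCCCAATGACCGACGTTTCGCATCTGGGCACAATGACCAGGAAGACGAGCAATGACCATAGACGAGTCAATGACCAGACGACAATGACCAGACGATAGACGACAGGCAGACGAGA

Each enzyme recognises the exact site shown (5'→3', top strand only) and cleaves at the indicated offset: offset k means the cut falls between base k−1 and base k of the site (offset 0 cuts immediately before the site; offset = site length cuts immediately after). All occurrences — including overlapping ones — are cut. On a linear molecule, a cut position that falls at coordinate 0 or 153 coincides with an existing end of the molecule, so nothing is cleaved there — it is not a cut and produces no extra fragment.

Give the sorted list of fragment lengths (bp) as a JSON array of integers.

[2,2,3,3,4,4,7,7,11,12,12,12,14,16,17,27]

Scan for sites:
  QalI CAATGACC/1: at [3, 24, 41, 68, 87, 105, 119] ⇒ [4, 25, 42, 69, 88, 106, 120]
  BxoV AGACGA/5: at [11, 18, 80, 97, 113, 127, 134, 145] ⇒ [16, 23, 85, 102, 118, 132, 139, 150]

All cut coordinates (distinct, sorted): [4, 16, 23, 25, 42, 69, 85, 88, 102, 106, 118, 120, 132, 139, 150]

Fragments:
  [0,4): 4 bp
  [4,16): 12 bp
  [16,23): 7 bp
  [23,25): 2 bp
  [25,42): 17 bp
  [42,69): 27 bp
  [69,85): 16 bp
  [85,88): 3 bp
  [88,102): 14 bp
  [102,106): 4 bp
  [106,118): 12 bp
  [118,120): 2 bp
  [120,132): 12 bp
  [132,139): 7 bp
  [139,150): 11 bp
  [150,153): 3 bp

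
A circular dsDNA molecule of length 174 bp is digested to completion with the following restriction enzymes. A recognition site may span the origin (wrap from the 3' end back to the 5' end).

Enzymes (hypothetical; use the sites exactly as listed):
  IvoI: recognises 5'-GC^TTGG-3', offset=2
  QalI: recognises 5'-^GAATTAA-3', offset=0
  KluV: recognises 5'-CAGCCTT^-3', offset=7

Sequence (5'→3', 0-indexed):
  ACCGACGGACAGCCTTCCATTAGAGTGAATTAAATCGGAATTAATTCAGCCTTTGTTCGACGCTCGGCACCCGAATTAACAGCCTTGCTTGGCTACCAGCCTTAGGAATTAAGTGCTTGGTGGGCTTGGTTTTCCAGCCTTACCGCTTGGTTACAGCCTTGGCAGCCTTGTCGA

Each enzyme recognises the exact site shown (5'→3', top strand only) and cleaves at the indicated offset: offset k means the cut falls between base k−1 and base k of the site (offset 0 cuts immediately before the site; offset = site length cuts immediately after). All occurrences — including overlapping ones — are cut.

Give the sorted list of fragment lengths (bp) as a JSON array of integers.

[2,2,5,9,9,10,11,11,14,14,15,16,16,19,21]

Per-enzyme occurrences:
  IvoI (GCTTGG, off=2): starts [86, 114, 123, 144] → cuts [88, 116, 125, 146]
  QalI (GAATTAA, off=0): starts [26, 37, 72, 105] → cuts [26, 37, 72, 105]
  KluV (CAGCCTT, off=7): starts [9, 46, 79, 96, 134, 153, 162] → cuts [16, 53, 86, 103, 141, 160, 169]

All cut coordinates (distinct, sorted): [16, 26, 37, 53, 72, 86, 88, 103, 105, 116, 125, 141, 146, 160, 169]

Fragment lengths:
  16→26: 10 bp
  26→37: 11 bp
  37→53: 16 bp
  53→72: 19 bp
  72→86: 14 bp
  86→88: 2 bp
  88→103: 15 bp
  103→105: 2 bp
  105→116: 11 bp
  116→125: 9 bp
  125→141: 16 bp
  141→146: 5 bp
  146→160: 14 bp
  160→169: 9 bp
  169→16 (wrap): 174-169+16 = 21 bp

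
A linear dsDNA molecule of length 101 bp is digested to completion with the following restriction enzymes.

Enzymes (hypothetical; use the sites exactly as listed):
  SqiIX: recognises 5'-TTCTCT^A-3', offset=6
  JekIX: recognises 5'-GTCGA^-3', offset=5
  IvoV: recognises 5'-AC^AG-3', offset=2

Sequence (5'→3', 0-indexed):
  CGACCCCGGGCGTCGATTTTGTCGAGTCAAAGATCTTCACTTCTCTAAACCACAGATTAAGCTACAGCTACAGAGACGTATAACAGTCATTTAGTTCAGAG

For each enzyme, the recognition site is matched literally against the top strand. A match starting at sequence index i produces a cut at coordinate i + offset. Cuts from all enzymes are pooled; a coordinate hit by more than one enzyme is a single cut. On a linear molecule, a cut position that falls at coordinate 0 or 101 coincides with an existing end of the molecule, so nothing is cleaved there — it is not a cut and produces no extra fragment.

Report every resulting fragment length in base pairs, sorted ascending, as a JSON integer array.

Site scan:
  SqiIX TTCTCTA/6: at [40] ⇒ [46]
  JekIX GTCGA/5: at [11, 20] ⇒ [16, 25]
  IvoV ACAG/2: at [51, 63, 69, 82] ⇒ [53, 65, 71, 84]

Pooled cuts: [16, 25, 46, 53, 65, 71, 84]

Fragments:
  [0,16): 16 bp
  [16,25): 9 bp
  [25,46): 21 bp
  [46,53): 7 bp
  [53,65): 12 bp
  [65,71): 6 bp
  [71,84): 13 bp
  [84,101): 17 bp

[6,7,9,12,13,16,17,21]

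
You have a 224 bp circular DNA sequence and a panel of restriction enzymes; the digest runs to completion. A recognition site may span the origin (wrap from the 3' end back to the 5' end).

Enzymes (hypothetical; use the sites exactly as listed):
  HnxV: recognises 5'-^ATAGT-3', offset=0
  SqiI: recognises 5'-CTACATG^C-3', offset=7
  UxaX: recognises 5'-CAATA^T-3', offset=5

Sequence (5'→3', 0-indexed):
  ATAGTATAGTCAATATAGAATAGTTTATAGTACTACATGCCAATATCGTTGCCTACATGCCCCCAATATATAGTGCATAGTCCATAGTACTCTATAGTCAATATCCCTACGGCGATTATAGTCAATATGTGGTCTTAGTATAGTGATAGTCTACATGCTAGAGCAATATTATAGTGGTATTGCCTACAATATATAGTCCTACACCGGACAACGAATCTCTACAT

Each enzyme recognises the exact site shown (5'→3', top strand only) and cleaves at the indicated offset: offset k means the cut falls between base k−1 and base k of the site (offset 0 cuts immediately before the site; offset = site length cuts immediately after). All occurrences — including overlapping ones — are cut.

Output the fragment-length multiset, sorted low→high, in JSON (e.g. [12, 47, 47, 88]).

[1,1,2,4,5,6,6,7,7,7,9,10,10,10,10,11,12,12,13,14,14,21,32]

Per-enzyme occurrences:
  HnxV ATAGT/0: at [0, 5, 19, 26, 69, 76, 83, 93, 117, 139, 145, 170, 192] ⇒ [0, 5, 19, 26, 69, 76, 83, 93, 117, 139, 145, 170, 192]
  SqiI CTACATGC/7: at [32, 52, 150] ⇒ [39, 59, 157]
  UxaX CAATAT/5: at [10, 40, 63, 98, 122, 163, 186] ⇒ [15, 45, 68, 103, 127, 168, 191]

Pooled cuts: [0, 5, 15, 19, 26, 39, 45, 59, 68, 69, 76, 83, 93, 103, 117, 127, 139, 145, 157, 168, 170, 191, 192]

Fragments:
  0→5: 5 bp
  5→15: 10 bp
  15→19: 4 bp
  19→26: 7 bp
  26→39: 13 bp
  39→45: 6 bp
  45→59: 14 bp
  59→68: 9 bp
  68→69: 1 bp
  69→76: 7 bp
  76→83: 7 bp
  83→93: 10 bp
  93→103: 10 bp
  103→117: 14 bp
  117→127: 10 bp
  127→139: 12 bp
  139→145: 6 bp
  145→157: 12 bp
  157→168: 11 bp
  168→170: 2 bp
  170→191: 21 bp
  191→192: 1 bp
  192→0 (wrap): 224-192+0 = 32 bp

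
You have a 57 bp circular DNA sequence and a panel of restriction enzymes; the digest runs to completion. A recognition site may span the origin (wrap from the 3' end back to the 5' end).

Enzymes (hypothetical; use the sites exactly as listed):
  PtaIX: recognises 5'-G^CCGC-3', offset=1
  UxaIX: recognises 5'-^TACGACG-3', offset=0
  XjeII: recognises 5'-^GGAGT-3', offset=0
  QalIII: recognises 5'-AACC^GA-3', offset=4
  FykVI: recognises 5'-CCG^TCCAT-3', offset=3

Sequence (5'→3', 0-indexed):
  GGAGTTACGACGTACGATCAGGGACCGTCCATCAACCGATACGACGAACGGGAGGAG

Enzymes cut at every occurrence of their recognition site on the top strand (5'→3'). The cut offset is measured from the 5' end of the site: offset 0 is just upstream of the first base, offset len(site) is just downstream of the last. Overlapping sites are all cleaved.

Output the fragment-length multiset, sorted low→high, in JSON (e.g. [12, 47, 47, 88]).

Scan for sites:
  PtaIX (GCCGC, off=1): no sites
  UxaIX TACGACG/0: at [5, 39] ⇒ [5, 39]
  XjeII GGAGT/0: at [0] ⇒ [0]
  QalIII AACCGA/4: at [33] ⇒ [37]
  FykVI CCGTCCAT/3: at [24] ⇒ [27]

Pooled cuts: [0, 5, 27, 37, 39]

Fragments:
  0→5: 5 bp
  5→27: 22 bp
  27→37: 10 bp
  37→39: 2 bp
  39→0 (wrap): 57-39+0 = 18 bp

[2,5,10,18,22]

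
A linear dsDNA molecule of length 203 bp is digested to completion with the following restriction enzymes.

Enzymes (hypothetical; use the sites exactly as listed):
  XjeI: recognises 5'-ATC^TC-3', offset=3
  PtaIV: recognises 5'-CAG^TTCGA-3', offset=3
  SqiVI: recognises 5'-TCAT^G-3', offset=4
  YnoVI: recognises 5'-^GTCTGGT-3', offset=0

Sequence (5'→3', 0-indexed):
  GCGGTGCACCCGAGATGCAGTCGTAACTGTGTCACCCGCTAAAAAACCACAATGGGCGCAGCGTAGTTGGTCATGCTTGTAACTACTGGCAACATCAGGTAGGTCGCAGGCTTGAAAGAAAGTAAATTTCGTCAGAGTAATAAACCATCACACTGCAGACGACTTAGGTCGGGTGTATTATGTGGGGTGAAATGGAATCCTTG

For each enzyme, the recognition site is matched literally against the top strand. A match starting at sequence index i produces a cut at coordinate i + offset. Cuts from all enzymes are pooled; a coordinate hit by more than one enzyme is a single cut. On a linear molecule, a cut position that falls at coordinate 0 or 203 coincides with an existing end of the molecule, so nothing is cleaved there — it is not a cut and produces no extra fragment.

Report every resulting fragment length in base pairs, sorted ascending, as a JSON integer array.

[74,129]

Site scan:
  XjeI (ATCTC, off=3): no sites
  PtaIV (CAGTTCGA, off=3): no sites
  SqiVI (TCATG, off=4): starts [70] → cuts [74]
  YnoVI (GTCTGGT, off=0): no sites

All cut coordinates (distinct, sorted): [74]

Fragment lengths:
  [0,74): 74 bp
  [74,203): 129 bp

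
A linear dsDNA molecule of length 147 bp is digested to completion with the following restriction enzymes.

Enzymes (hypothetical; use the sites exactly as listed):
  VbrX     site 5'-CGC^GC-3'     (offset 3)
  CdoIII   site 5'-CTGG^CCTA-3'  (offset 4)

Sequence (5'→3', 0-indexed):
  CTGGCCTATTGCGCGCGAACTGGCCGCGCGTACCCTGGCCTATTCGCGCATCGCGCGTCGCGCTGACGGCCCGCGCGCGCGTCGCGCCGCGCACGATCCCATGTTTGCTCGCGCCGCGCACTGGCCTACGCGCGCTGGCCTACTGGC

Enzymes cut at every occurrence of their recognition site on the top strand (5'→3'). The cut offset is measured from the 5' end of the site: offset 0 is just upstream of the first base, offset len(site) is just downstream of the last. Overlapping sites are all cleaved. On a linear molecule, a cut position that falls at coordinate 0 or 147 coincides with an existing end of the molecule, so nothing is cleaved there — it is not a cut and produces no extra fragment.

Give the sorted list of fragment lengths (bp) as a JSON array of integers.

[2,2,2,4,5,5,5,7,7,7,7,7,9,9,10,11,13,13,22]

Site scan:
  VbrX CGCGC/3: at [11, 24, 44, 51, 58, 71, 73, 75, 82, 87, 109, 114, 128, 130] ⇒ [14, 27, 47, 54, 61, 74, 76, 78, 85, 90, 112, 117, 131, 133]
  CdoIII CTGGCCTA/4: at [0, 34, 120, 134] ⇒ [4, 38, 124, 138]

Pooled cuts: [4, 14, 27, 38, 47, 54, 61, 74, 76, 78, 85, 90, 112, 117, 124, 131, 133, 138]

Fragment lengths:
  [0,4): 4 bp
  [4,14): 10 bp
  [14,27): 13 bp
  [27,38): 11 bp
  [38,47): 9 bp
  [47,54): 7 bp
  [54,61): 7 bp
  [61,74): 13 bp
  [74,76): 2 bp
  [76,78): 2 bp
  [78,85): 7 bp
  [85,90): 5 bp
  [90,112): 22 bp
  [112,117): 5 bp
  [117,124): 7 bp
  [124,131): 7 bp
  [131,133): 2 bp
  [133,138): 5 bp
  [138,147): 9 bp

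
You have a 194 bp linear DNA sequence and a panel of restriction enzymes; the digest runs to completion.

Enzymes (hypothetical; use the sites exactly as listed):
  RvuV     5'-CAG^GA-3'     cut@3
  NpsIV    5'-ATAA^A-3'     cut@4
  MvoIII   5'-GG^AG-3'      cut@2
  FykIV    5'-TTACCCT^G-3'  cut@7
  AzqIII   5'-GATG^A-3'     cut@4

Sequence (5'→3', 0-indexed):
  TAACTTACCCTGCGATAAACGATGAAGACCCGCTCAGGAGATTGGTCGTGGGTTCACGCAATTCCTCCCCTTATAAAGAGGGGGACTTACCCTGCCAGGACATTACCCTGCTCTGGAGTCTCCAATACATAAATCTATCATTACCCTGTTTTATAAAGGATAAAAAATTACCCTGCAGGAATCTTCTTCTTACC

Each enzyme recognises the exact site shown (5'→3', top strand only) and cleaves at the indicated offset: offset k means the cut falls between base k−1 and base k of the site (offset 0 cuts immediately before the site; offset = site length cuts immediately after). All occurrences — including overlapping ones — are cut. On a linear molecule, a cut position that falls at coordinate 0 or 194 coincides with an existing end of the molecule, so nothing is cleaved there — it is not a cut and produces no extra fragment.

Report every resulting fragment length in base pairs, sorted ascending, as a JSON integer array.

Site scan:
  RvuV CAGGA/3: at [34, 95, 175] ⇒ [37, 98, 178]
  NpsIV ATAAA/4: at [14, 72, 128, 152, 159] ⇒ [18, 76, 132, 156, 163]
  MvoIII GGAG/2: at [36, 114] ⇒ [38, 116]
  FykIV TTACCCTG/7: at [4, 86, 102, 140, 167] ⇒ [11, 93, 109, 147, 174]
  AzqIII GATGA/4: at [20] ⇒ [24]

All cut coordinates (distinct, sorted): [11, 18, 24, 37, 38, 76, 93, 98, 109, 116, 132, 147, 156, 163, 174, 178]

Fragments:
  [0,11): 11 bp
  [11,18): 7 bp
  [18,24): 6 bp
  [24,37): 13 bp
  [37,38): 1 bp
  [38,76): 38 bp
  [76,93): 17 bp
  [93,98): 5 bp
  [98,109): 11 bp
  [109,116): 7 bp
  [116,132): 16 bp
  [132,147): 15 bp
  [147,156): 9 bp
  [156,163): 7 bp
  [163,174): 11 bp
  [174,178): 4 bp
  [178,194): 16 bp

[1,4,5,6,7,7,7,9,11,11,11,13,15,16,16,17,38]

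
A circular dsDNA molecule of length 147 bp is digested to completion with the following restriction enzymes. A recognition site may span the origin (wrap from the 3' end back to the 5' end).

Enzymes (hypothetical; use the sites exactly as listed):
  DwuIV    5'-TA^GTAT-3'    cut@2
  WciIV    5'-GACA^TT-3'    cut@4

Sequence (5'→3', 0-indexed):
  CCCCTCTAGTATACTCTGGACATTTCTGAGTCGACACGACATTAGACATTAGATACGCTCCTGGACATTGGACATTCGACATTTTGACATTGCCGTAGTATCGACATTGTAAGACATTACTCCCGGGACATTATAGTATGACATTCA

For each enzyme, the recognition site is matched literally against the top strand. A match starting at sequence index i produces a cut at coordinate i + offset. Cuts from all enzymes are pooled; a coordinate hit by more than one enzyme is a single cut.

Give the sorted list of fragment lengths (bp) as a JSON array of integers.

[5,7,7,7,8,8,8,9,10,12,14,14,19,19]

Site scan:
  DwuIV (TAGTAT, off=2): starts [6, 95, 133] → cuts [8, 97, 135]
  WciIV (GACATT, off=4): starts [18, 37, 44, 63, 70, 77, 85, 102, 112, 126, 139] → cuts [22, 41, 48, 67, 74, 81, 89, 106, 116, 130, 143]

Pooled cuts: [8, 22, 41, 48, 67, 74, 81, 89, 97, 106, 116, 130, 135, 143]

Fragment lengths:
  8→22: 14 bp
  22→41: 19 bp
  41→48: 7 bp
  48→67: 19 bp
  67→74: 7 bp
  74→81: 7 bp
  81→89: 8 bp
  89→97: 8 bp
  97→106: 9 bp
  106→116: 10 bp
  116→130: 14 bp
  130→135: 5 bp
  135→143: 8 bp
  143→8 (wrap): 147-143+8 = 12 bp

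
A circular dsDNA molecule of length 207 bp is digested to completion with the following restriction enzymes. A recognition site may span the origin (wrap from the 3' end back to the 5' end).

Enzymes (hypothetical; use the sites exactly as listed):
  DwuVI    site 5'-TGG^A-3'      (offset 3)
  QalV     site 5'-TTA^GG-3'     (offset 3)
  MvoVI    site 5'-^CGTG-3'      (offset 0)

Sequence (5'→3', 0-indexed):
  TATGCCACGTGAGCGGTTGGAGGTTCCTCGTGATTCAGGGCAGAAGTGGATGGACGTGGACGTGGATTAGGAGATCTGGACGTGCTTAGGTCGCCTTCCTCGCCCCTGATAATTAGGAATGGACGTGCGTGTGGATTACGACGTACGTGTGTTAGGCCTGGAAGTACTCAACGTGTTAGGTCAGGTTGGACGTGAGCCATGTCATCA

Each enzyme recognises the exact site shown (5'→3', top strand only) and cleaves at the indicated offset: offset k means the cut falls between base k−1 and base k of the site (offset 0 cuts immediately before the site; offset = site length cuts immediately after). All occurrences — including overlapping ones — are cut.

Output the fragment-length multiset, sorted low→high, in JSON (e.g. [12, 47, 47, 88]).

[1,1,1,1,1,4,4,4,5,5,7,7,7,7,8,8,9,10,10,11,11,13,21,24,27]

Site scan:
  DwuVI (TGGA, off=3): starts [17, 46, 50, 56, 62, 76, 119, 131, 158, 186] → cuts [20, 49, 53, 59, 65, 79, 122, 134, 161, 189]
  QalV (TTAGG, off=3): starts [66, 85, 112, 151, 175] → cuts [69, 88, 115, 154, 178]
  MvoVI (CGTG, off=0): starts [7, 28, 54, 60, 80, 123, 127, 145, 171, 190] → cuts [7, 28, 54, 60, 80, 123, 127, 145, 171, 190]

All cut coordinates (distinct, sorted): [7, 20, 28, 49, 53, 54, 59, 60, 65, 69, 79, 80, 88, 115, 122, 123, 127, 134, 145, 154, 161, 171, 178, 189, 190]

Fragments:
  7→20: 13 bp
  20→28: 8 bp
  28→49: 21 bp
  49→53: 4 bp
  53→54: 1 bp
  54→59: 5 bp
  59→60: 1 bp
  60→65: 5 bp
  65→69: 4 bp
  69→79: 10 bp
  79→80: 1 bp
  80→88: 8 bp
  88→115: 27 bp
  115→122: 7 bp
  122→123: 1 bp
  123→127: 4 bp
  127→134: 7 bp
  134→145: 11 bp
  145→154: 9 bp
  154→161: 7 bp
  161→171: 10 bp
  171→178: 7 bp
  178→189: 11 bp
  189→190: 1 bp
  190→7 (wrap): 207-190+7 = 24 bp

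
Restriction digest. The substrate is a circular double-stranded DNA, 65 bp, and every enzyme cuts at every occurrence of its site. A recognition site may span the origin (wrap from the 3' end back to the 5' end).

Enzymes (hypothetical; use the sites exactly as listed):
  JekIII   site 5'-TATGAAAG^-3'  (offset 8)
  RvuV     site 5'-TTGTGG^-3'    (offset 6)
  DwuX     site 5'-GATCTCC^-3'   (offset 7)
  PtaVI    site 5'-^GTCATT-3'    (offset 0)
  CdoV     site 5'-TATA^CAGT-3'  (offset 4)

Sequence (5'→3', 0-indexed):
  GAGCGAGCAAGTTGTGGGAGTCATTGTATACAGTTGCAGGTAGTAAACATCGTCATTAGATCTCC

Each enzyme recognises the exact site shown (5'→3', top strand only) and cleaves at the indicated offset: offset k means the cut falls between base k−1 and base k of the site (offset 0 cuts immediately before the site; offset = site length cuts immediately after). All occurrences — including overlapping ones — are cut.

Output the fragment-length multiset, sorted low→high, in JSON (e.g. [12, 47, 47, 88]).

Scan for sites:
  JekIII (TATGAAAG, off=8): no sites
  RvuV TTGTGG/6: at [11] ⇒ [17]
  DwuX GATCTCC/7: at [58] ⇒ [0]
  PtaVI GTCATT/0: at [19, 51] ⇒ [19, 51]
  CdoV TATACAGT/4: at [26] ⇒ [30]

Pooled cuts: [0, 17, 19, 30, 51]

Fragment lengths:
  0→17: 17 bp
  17→19: 2 bp
  19→30: 11 bp
  30→51: 21 bp
  51→0 (wrap): 65-51+0 = 14 bp

[2,11,14,17,21]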